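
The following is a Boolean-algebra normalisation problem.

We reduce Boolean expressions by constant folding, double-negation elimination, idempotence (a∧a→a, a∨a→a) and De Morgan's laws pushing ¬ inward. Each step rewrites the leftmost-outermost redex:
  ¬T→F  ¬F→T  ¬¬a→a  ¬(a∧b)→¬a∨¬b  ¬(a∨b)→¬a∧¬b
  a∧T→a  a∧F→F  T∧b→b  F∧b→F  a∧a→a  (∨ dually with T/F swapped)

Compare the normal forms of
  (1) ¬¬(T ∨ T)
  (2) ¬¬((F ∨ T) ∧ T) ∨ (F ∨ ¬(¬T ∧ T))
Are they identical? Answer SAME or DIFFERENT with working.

Answer: SAME — A ⇓ T, B ⇓ T

Reduction:
Term A:
  start: ¬¬(T ∨ T)
  [1] T ∨ T
  [2] T

Term B:
  start: ¬¬((F ∨ T) ∧ T) ∨ (F ∨ ¬(¬T ∧ T))
  [1] ((F ∨ T) ∧ T) ∨ (F ∨ ¬(¬T ∧ T))
  [2] (F ∨ T) ∨ (F ∨ ¬(¬T ∧ T))
  [3] T ∨ (F ∨ ¬(¬T ∧ T))
  [4] T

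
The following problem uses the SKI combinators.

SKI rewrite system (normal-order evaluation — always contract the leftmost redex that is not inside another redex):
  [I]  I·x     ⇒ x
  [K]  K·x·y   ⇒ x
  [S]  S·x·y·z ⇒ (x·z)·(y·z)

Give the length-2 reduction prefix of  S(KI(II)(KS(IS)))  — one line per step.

Answer: after 2 steps: S(KS(IS))

Derivation:
  start: S(KI(II)(KS(IS)))
  →1  S(I(KS(IS)))
  →2  S(KS(IS))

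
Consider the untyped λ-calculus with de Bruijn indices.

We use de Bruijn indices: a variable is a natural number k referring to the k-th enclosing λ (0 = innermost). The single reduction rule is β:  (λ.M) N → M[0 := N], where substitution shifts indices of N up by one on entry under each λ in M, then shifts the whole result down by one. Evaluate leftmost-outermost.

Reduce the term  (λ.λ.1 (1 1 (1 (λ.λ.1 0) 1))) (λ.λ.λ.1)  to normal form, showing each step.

Answer: normal form = λ.λ.λ.1  (in 2 steps)

Reduction:
  start: (λ.λ.1 (1 1 (1 (λ.λ.1 0) 1))) (λ.λ.λ.1)
  [1] λ.(λ.λ.λ.1) ((λ.λ.λ.1) (λ.λ.λ.1) ((λ.λ.λ.1) (λ.λ.1 0) (λ.λ.λ.1)))
  [2] λ.λ.λ.1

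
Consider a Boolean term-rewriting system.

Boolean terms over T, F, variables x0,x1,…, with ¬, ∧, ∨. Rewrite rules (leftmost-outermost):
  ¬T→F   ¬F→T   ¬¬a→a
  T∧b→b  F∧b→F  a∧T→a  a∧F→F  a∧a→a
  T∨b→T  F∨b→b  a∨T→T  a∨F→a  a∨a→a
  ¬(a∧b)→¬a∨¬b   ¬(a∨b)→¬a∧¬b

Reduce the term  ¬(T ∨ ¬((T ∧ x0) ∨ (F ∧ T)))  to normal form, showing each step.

Answer: normal form = F  (in 3 steps)

Derivation:
  start: ¬(T ∨ ¬((T ∧ x0) ∨ (F ∧ T)))
  →1  ¬T ∧ ¬¬((T ∧ x0) ∨ (F ∧ T))
  →2  F ∧ ¬¬((T ∧ x0) ∨ (F ∧ T))
  →3  F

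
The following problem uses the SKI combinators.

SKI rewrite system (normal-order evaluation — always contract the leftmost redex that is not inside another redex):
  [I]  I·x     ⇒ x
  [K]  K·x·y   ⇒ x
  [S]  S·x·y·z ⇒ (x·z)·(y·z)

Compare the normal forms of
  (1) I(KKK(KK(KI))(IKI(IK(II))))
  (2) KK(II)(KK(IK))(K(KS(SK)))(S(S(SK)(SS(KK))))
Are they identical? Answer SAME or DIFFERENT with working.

Term A:
  start: I(KKK(KK(KI))(IKI(IK(II))))
  step 1: KKK(KK(KI))(IKI(IK(II)))
  step 2: K(KK(KI))(IKI(IK(II)))
  step 3: KK(KI)
  step 4: K

Term B:
  start: KK(II)(KK(IK))(K(KS(SK)))(S(S(SK)(SS(KK))))
  step 1: K(KK(IK))(K(KS(SK)))(S(S(SK)(SS(KK))))
  step 2: KK(IK)(S(S(SK)(SS(KK))))
  step 3: K(S(S(SK)(SS(KK))))

Answer: DIFFERENT — A ⇓ K, B ⇓ K(S(S(SK)(SS(KK))))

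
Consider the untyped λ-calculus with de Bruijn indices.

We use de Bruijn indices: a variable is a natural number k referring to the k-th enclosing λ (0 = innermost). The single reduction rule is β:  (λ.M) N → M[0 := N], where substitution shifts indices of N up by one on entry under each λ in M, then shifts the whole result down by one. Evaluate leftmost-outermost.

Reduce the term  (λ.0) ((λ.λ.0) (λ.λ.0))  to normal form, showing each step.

  start: (λ.0) ((λ.λ.0) (λ.λ.0))
  [1] (λ.λ.0) (λ.λ.0)
  [2] λ.0

Answer: normal form = λ.0  (in 2 steps)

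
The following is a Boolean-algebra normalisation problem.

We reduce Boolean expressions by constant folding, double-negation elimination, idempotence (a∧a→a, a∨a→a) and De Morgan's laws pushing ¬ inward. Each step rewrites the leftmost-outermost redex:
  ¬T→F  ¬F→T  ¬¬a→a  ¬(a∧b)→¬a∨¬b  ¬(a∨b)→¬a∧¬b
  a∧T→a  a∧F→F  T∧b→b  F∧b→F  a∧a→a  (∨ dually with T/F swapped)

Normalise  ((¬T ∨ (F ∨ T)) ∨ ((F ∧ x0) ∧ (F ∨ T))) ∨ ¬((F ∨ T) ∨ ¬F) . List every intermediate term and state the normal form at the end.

  start: ((¬T ∨ (F ∨ T)) ∨ ((F ∧ x0) ∧ (F ∨ T))) ∨ ¬((F ∨ T) ∨ ¬F)
  [1] ((F ∨ (F ∨ T)) ∨ ((F ∧ x0) ∧ (F ∨ T))) ∨ ¬((F ∨ T) ∨ ¬F)
  [2] ((F ∨ T) ∨ ((F ∧ x0) ∧ (F ∨ T))) ∨ ¬((F ∨ T) ∨ ¬F)
  [3] (T ∨ ((F ∧ x0) ∧ (F ∨ T))) ∨ ¬((F ∨ T) ∨ ¬F)
  [4] T ∨ ¬((F ∨ T) ∨ ¬F)
  [5] T

Answer: normal form = T  (in 5 steps)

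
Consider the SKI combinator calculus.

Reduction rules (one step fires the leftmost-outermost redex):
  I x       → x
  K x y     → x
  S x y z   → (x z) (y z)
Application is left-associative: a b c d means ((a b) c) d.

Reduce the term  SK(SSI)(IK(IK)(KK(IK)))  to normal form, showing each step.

  start: SK(SSI)(IK(IK)(KK(IK)))
  →1  K(IK(IK)(KK(IK)))(SSI(IK(IK)(KK(IK))))
  →2  IK(IK)(KK(IK))
  →3  K(IK)(KK(IK))
  →4  IK
  →5  K

Answer: normal form = K  (in 5 steps)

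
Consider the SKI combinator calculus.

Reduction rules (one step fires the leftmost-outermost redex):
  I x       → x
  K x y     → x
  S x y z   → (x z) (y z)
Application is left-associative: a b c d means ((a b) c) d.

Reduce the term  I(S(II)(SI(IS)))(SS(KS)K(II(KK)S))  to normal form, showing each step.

  start: I(S(II)(SI(IS)))(SS(KS)K(II(KK)S))
  [1] S(II)(SI(IS))(SS(KS)K(II(KK)S))
  [2] II(SS(KS)K(II(KK)S))(SI(IS)(SS(KS)K(II(KK)S)))
  [3] I(SS(KS)K(II(KK)S))(SI(IS)(SS(KS)K(II(KK)S)))
  [4] SS(KS)K(II(KK)S)(SI(IS)(SS(KS)K(II(KK)S)))
  [5] SK(KSK)(II(KK)S)(SI(IS)(SS(KS)K(II(KK)S)))
  [6] K(II(KK)S)(KSK(II(KK)S))(SI(IS)(SS(KS)K(II(KK)S)))
  [7] II(KK)S(SI(IS)(SS(KS)K(II(KK)S)))
  [8] I(KK)S(SI(IS)(SS(KS)K(II(KK)S)))
  [9] KKS(SI(IS)(SS(KS)K(II(KK)S)))
  [10] K(SI(IS)(SS(KS)K(II(KK)S)))
  [11] K(I(SS(KS)K(II(KK)S))(IS(SS(KS)K(II(KK)S))))
  [12] K(SS(KS)K(II(KK)S)(IS(SS(KS)K(II(KK)S))))
  [13] K(SK(KSK)(II(KK)S)(IS(SS(KS)K(II(KK)S))))
  [14] K(K(II(KK)S)(KSK(II(KK)S))(IS(SS(KS)K(II(KK)S))))
  [15] K(II(KK)S(IS(SS(KS)K(II(KK)S))))
  [16] K(I(KK)S(IS(SS(KS)K(II(KK)S))))
  [17] K(KKS(IS(SS(KS)K(II(KK)S))))
  [18] K(K(IS(SS(KS)K(II(KK)S))))
  [19] K(K(S(SS(KS)K(II(KK)S))))
  [20] K(K(S(SK(KSK)(II(KK)S))))
  [21] K(K(S(K(II(KK)S)(KSK(II(KK)S)))))
  [22] K(K(S(II(KK)S)))
  [23] K(K(S(I(KK)S)))
  [24] K(K(S(KKS)))
  [25] K(K(SK))

Answer: normal form = K(K(SK))  (in 25 steps)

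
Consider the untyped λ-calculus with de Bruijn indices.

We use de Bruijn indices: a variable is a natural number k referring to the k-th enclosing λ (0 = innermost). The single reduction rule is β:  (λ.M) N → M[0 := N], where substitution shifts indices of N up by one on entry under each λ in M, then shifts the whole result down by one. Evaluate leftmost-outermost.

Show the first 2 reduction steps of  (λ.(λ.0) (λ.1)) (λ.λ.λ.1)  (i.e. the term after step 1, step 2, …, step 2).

Answer: after 2 steps: λ.λ.λ.λ.1

Derivation:
  start: (λ.(λ.0) (λ.1)) (λ.λ.λ.1)
  →1  (λ.0) (λ.λ.λ.λ.1)
  →2  λ.λ.λ.λ.1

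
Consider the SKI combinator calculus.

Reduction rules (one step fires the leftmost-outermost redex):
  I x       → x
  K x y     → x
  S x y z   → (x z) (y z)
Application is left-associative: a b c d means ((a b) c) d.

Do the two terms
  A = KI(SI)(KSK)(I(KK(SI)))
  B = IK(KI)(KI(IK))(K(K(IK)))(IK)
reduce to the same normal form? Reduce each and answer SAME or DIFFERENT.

Answer: DIFFERENT — A ⇓ SK, B ⇓ K

Derivation:
Term A:
  start: KI(SI)(KSK)(I(KK(SI)))
  →1  I(KSK)(I(KK(SI)))
  →2  KSK(I(KK(SI)))
  →3  S(I(KK(SI)))
  →4  S(KK(SI))
  →5  SK

Term B:
  start: IK(KI)(KI(IK))(K(K(IK)))(IK)
  →1  K(KI)(KI(IK))(K(K(IK)))(IK)
  →2  KI(K(K(IK)))(IK)
  →3  I(IK)
  →4  IK
  →5  K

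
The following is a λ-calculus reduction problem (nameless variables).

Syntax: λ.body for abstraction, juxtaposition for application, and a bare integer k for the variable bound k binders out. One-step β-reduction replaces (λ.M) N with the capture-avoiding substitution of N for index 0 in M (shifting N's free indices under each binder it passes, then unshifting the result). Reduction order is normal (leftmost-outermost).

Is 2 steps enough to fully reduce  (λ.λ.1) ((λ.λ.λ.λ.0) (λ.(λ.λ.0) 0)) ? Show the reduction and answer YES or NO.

  start: (λ.λ.1) ((λ.λ.λ.λ.0) (λ.(λ.λ.0) 0))
  [1] λ.(λ.λ.λ.λ.0) (λ.(λ.λ.0) 0)
  [2] λ.λ.λ.λ.0

Answer: YES — reaches normal form λ.λ.λ.λ.0 in 2 ≤ 2 steps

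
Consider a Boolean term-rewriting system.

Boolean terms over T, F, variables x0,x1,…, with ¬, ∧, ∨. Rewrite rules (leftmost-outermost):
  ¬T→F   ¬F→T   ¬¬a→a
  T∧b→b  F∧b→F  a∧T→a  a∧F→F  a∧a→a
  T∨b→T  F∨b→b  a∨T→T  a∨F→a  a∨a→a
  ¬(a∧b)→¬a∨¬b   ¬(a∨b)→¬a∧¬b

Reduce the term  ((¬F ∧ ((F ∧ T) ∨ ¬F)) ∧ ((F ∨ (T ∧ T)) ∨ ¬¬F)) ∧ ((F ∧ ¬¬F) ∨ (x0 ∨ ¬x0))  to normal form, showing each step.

  start: ((¬F ∧ ((F ∧ T) ∨ ¬F)) ∧ ((F ∨ (T ∧ T)) ∨ ¬¬F)) ∧ ((F ∧ ¬¬F) ∨ (x0 ∨ ¬x0))
  step 1: ((T ∧ ((F ∧ T) ∨ ¬F)) ∧ ((F ∨ (T ∧ T)) ∨ ¬¬F)) ∧ ((F ∧ ¬¬F) ∨ (x0 ∨ ¬x0))
  step 2: (((F ∧ T) ∨ ¬F) ∧ ((F ∨ (T ∧ T)) ∨ ¬¬F)) ∧ ((F ∧ ¬¬F) ∨ (x0 ∨ ¬x0))
  step 3: ((F ∨ ¬F) ∧ ((F ∨ (T ∧ T)) ∨ ¬¬F)) ∧ ((F ∧ ¬¬F) ∨ (x0 ∨ ¬x0))
  step 4: (¬F ∧ ((F ∨ (T ∧ T)) ∨ ¬¬F)) ∧ ((F ∧ ¬¬F) ∨ (x0 ∨ ¬x0))
  step 5: (T ∧ ((F ∨ (T ∧ T)) ∨ ¬¬F)) ∧ ((F ∧ ¬¬F) ∨ (x0 ∨ ¬x0))
  step 6: ((F ∨ (T ∧ T)) ∨ ¬¬F) ∧ ((F ∧ ¬¬F) ∨ (x0 ∨ ¬x0))
  step 7: ((T ∧ T) ∨ ¬¬F) ∧ ((F ∧ ¬¬F) ∨ (x0 ∨ ¬x0))
  step 8: (T ∨ ¬¬F) ∧ ((F ∧ ¬¬F) ∨ (x0 ∨ ¬x0))
  step 9: T ∧ ((F ∧ ¬¬F) ∨ (x0 ∨ ¬x0))
  step 10: (F ∧ ¬¬F) ∨ (x0 ∨ ¬x0)
  step 11: F ∨ (x0 ∨ ¬x0)
  step 12: x0 ∨ ¬x0

Answer: normal form = x0 ∨ ¬x0  (in 12 steps)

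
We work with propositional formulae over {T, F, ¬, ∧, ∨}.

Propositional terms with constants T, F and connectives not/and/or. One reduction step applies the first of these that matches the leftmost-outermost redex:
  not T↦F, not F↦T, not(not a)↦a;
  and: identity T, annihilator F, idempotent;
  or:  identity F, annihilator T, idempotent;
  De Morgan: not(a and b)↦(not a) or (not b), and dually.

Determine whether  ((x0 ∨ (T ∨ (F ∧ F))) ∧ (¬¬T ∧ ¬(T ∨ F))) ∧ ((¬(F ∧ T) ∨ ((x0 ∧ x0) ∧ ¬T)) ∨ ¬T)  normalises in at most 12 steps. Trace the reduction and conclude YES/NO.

  start: ((x0 ∨ (T ∨ (F ∧ F))) ∧ (¬¬T ∧ ¬(T ∨ F))) ∧ ((¬(F ∧ T) ∨ ((x0 ∧ x0) ∧ ¬T)) ∨ ¬T)
  step 1: ((x0 ∨ T) ∧ (¬¬T ∧ ¬(T ∨ F))) ∧ ((¬(F ∧ T) ∨ ((x0 ∧ x0) ∧ ¬T)) ∨ ¬T)
  step 2: (T ∧ (¬¬T ∧ ¬(T ∨ F))) ∧ ((¬(F ∧ T) ∨ ((x0 ∧ x0) ∧ ¬T)) ∨ ¬T)
  step 3: (¬¬T ∧ ¬(T ∨ F)) ∧ ((¬(F ∧ T) ∨ ((x0 ∧ x0) ∧ ¬T)) ∨ ¬T)
  step 4: (T ∧ ¬(T ∨ F)) ∧ ((¬(F ∧ T) ∨ ((x0 ∧ x0) ∧ ¬T)) ∨ ¬T)
  step 5: ¬(T ∨ F) ∧ ((¬(F ∧ T) ∨ ((x0 ∧ x0) ∧ ¬T)) ∨ ¬T)
  step 6: (¬T ∧ ¬F) ∧ ((¬(F ∧ T) ∨ ((x0 ∧ x0) ∧ ¬T)) ∨ ¬T)
  step 7: (F ∧ ¬F) ∧ ((¬(F ∧ T) ∨ ((x0 ∧ x0) ∧ ¬T)) ∨ ¬T)
  step 8: F ∧ ((¬(F ∧ T) ∨ ((x0 ∧ x0) ∧ ¬T)) ∨ ¬T)
  step 9: F

Answer: YES — reaches normal form F in 9 ≤ 12 steps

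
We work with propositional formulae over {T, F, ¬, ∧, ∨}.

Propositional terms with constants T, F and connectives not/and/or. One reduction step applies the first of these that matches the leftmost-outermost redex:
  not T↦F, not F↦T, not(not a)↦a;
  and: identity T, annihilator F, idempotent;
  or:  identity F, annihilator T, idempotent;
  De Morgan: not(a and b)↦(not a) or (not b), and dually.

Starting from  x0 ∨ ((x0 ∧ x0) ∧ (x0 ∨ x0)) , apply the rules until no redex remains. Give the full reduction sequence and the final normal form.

  start: x0 ∨ ((x0 ∧ x0) ∧ (x0 ∨ x0))
  [1] x0 ∨ (x0 ∧ (x0 ∨ x0))
  [2] x0 ∨ (x0 ∧ x0)
  [3] x0 ∨ x0
  [4] x0

Answer: normal form = x0  (in 4 steps)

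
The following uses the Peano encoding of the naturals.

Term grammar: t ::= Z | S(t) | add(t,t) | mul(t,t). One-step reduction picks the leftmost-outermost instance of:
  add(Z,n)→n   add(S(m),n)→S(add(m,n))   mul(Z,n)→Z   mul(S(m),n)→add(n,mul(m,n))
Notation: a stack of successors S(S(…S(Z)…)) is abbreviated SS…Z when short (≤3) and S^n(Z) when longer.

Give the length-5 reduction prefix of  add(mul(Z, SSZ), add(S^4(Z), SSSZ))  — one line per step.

  start: add(mul(Z, SSZ), add(S^4(Z), SSSZ))
  step 1: add(Z, add(S^4(Z), SSSZ))
  step 2: add(S^4(Z), SSSZ)
  step 3: S(add(SSSZ, SSSZ))
  step 4: S(S(add(SSZ, SSSZ)))
  step 5: S(S(S(add(SZ, SSSZ))))

Answer: after 5 steps: S(S(S(add(SZ, SSSZ))))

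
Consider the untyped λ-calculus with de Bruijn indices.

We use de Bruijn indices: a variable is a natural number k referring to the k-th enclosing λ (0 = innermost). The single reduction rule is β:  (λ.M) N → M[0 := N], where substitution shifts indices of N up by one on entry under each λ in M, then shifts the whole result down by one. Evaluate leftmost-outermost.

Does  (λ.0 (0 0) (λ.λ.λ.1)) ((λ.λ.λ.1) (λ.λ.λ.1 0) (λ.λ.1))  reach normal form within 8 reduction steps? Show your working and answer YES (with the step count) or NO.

Answer: YES — reaches normal form λ.λ.λ.λ.1 in 5 ≤ 8 steps

Working:
  start: (λ.0 (0 0) (λ.λ.λ.1)) ((λ.λ.λ.1) (λ.λ.λ.1 0) (λ.λ.1))
  [1] (λ.λ.λ.1) (λ.λ.λ.1 0) (λ.λ.1) ((λ.λ.λ.1) (λ.λ.λ.1 0) (λ.λ.1) ((λ.λ.λ.1) (λ.λ.λ.1 0) (λ.λ.1))) (λ.λ.λ.1)
  [2] (λ.λ.1) (λ.λ.1) ((λ.λ.λ.1) (λ.λ.λ.1 0) (λ.λ.1) ((λ.λ.λ.1) (λ.λ.λ.1 0) (λ.λ.1))) (λ.λ.λ.1)
  [3] (λ.λ.λ.1) ((λ.λ.λ.1) (λ.λ.λ.1 0) (λ.λ.1) ((λ.λ.λ.1) (λ.λ.λ.1 0) (λ.λ.1))) (λ.λ.λ.1)
  [4] (λ.λ.1) (λ.λ.λ.1)
  [5] λ.λ.λ.λ.1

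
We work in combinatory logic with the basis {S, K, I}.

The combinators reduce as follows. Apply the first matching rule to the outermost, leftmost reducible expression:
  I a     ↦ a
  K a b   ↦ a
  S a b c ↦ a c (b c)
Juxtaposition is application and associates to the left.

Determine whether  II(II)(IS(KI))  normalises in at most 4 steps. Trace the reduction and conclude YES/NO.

Answer: NO — after 4 steps the term is IS(KI), not yet normal

Reduction:
  start: II(II)(IS(KI))
  →1  I(II)(IS(KI))
  →2  II(IS(KI))
  →3  I(IS(KI))
  →4  IS(KI)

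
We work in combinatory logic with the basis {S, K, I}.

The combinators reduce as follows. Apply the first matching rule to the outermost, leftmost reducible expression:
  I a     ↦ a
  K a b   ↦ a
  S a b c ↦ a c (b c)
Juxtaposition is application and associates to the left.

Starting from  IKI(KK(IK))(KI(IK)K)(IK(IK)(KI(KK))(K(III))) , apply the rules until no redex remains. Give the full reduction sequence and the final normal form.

Answer: normal form = K(K(KI))  (in 10 steps)

Reduction:
  start: IKI(KK(IK))(KI(IK)K)(IK(IK)(KI(KK))(K(III)))
  →1  KI(KK(IK))(KI(IK)K)(IK(IK)(KI(KK))(K(III)))
  →2  I(KI(IK)K)(IK(IK)(KI(KK))(K(III)))
  →3  KI(IK)K(IK(IK)(KI(KK))(K(III)))
  →4  IK(IK(IK)(KI(KK))(K(III)))
  →5  K(IK(IK)(KI(KK))(K(III)))
  →6  K(K(IK)(KI(KK))(K(III)))
  →7  K(IK(K(III)))
  →8  K(K(K(III)))
  →9  K(K(K(II)))
  →10  K(K(KI))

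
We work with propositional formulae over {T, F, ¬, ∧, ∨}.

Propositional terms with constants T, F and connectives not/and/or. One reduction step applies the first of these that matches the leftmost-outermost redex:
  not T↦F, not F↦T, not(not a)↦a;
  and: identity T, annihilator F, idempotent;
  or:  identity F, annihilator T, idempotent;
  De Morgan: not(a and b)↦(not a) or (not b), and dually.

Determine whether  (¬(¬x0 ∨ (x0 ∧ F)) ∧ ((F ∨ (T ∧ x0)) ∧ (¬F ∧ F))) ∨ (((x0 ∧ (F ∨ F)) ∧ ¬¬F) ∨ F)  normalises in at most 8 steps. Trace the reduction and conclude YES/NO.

  start: (¬(¬x0 ∨ (x0 ∧ F)) ∧ ((F ∨ (T ∧ x0)) ∧ (¬F ∧ F))) ∨ (((x0 ∧ (F ∨ F)) ∧ ¬¬F) ∨ F)
  step 1: ((¬¬x0 ∧ ¬(x0 ∧ F)) ∧ ((F ∨ (T ∧ x0)) ∧ (¬F ∧ F))) ∨ (((x0 ∧ (F ∨ F)) ∧ ¬¬F) ∨ F)
  step 2: ((x0 ∧ ¬(x0 ∧ F)) ∧ ((F ∨ (T ∧ x0)) ∧ (¬F ∧ F))) ∨ (((x0 ∧ (F ∨ F)) ∧ ¬¬F) ∨ F)
  step 3: ((x0 ∧ (¬x0 ∨ ¬F)) ∧ ((F ∨ (T ∧ x0)) ∧ (¬F ∧ F))) ∨ (((x0 ∧ (F ∨ F)) ∧ ¬¬F) ∨ F)
  step 4: ((x0 ∧ (¬x0 ∨ T)) ∧ ((F ∨ (T ∧ x0)) ∧ (¬F ∧ F))) ∨ (((x0 ∧ (F ∨ F)) ∧ ¬¬F) ∨ F)
  step 5: ((x0 ∧ T) ∧ ((F ∨ (T ∧ x0)) ∧ (¬F ∧ F))) ∨ (((x0 ∧ (F ∨ F)) ∧ ¬¬F) ∨ F)
  step 6: (x0 ∧ ((F ∨ (T ∧ x0)) ∧ (¬F ∧ F))) ∨ (((x0 ∧ (F ∨ F)) ∧ ¬¬F) ∨ F)
  step 7: (x0 ∧ ((T ∧ x0) ∧ (¬F ∧ F))) ∨ (((x0 ∧ (F ∨ F)) ∧ ¬¬F) ∨ F)
  step 8: (x0 ∧ (x0 ∧ (¬F ∧ F))) ∨ (((x0 ∧ (F ∨ F)) ∧ ¬¬F) ∨ F)

Answer: NO — after 8 steps the term is (x0 ∧ (x0 ∧ (¬F ∧ F))) ∨ (((x0 ∧ (F ∨ F)) ∧ ¬¬F) ∨ F), not yet normal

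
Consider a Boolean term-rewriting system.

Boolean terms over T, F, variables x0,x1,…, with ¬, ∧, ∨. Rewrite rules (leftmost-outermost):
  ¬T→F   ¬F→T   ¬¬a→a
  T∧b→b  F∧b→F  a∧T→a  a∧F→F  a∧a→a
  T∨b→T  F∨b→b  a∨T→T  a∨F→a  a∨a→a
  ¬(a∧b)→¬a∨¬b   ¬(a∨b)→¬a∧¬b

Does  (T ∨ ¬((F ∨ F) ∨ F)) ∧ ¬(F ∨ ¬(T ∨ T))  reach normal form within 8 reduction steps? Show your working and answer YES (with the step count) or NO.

  start: (T ∨ ¬((F ∨ F) ∨ F)) ∧ ¬(F ∨ ¬(T ∨ T))
  [1] T ∧ ¬(F ∨ ¬(T ∨ T))
  [2] ¬(F ∨ ¬(T ∨ T))
  [3] ¬F ∧ ¬¬(T ∨ T)
  [4] T ∧ ¬¬(T ∨ T)
  [5] ¬¬(T ∨ T)
  [6] T ∨ T
  [7] T

Answer: YES — reaches normal form T in 7 ≤ 8 steps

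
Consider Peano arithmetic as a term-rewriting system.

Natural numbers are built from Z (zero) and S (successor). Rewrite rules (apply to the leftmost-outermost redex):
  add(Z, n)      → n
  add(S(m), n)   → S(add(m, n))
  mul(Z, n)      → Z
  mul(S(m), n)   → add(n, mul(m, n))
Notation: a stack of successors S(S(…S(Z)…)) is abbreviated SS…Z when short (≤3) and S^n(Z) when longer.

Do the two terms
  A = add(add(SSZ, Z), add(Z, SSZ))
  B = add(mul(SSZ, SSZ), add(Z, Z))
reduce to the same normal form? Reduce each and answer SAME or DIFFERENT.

Term A:
  start: add(add(SSZ, Z), add(Z, SSZ))
  →1  add(S(add(SZ, Z)), add(Z, SSZ))
  →2  S(add(add(SZ, Z), add(Z, SSZ)))
  →3  S(add(S(add(Z, Z)), add(Z, SSZ)))
  →4  S(S(add(add(Z, Z), add(Z, SSZ))))
  →5  S(S(add(Z, add(Z, SSZ))))
  →6  S(S(add(Z, SSZ)))
  →7  S^4(Z)

Term B:
  start: add(mul(SSZ, SSZ), add(Z, Z))
  →1  add(add(SSZ, mul(SZ, SSZ)), add(Z, Z))
  →2  add(S(add(SZ, mul(SZ, SSZ))), add(Z, Z))
  →3  S(add(add(SZ, mul(SZ, SSZ)), add(Z, Z)))
  →4  S(add(S(add(Z, mul(SZ, SSZ))), add(Z, Z)))
  →5  S(S(add(add(Z, mul(SZ, SSZ)), add(Z, Z))))
  →6  S(S(add(mul(SZ, SSZ), add(Z, Z))))
  →7  S(S(add(add(SSZ, mul(Z, SSZ)), add(Z, Z))))
  →8  S(S(add(S(add(SZ, mul(Z, SSZ))), add(Z, Z))))
  →9  S(S(S(add(add(SZ, mul(Z, SSZ)), add(Z, Z)))))
  →10  S(S(S(add(S(add(Z, mul(Z, SSZ))), add(Z, Z)))))
  →11  S(S(S(S(add(add(Z, mul(Z, SSZ)), add(Z, Z))))))
  →12  S(S(S(S(add(mul(Z, SSZ), add(Z, Z))))))
  →13  S(S(S(S(add(Z, add(Z, Z))))))
  →14  S(S(S(S(add(Z, Z)))))
  →15  S^4(Z)

Answer: SAME — A ⇓ S^4(Z), B ⇓ S^4(Z)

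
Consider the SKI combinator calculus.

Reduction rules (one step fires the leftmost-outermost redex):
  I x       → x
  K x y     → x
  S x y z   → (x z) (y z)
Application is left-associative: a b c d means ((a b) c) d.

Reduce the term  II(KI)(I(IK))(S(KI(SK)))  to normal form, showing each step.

Answer: normal form = SI  (in 5 steps)

Working:
  start: II(KI)(I(IK))(S(KI(SK)))
  →1  I(KI)(I(IK))(S(KI(SK)))
  →2  KI(I(IK))(S(KI(SK)))
  →3  I(S(KI(SK)))
  →4  S(KI(SK))
  →5  SI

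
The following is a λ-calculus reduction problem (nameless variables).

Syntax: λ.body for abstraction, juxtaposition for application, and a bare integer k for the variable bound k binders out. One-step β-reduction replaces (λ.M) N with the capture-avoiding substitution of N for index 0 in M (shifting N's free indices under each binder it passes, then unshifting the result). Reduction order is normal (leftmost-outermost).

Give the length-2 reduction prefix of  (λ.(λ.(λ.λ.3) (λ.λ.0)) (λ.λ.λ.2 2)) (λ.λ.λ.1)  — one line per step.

  start: (λ.(λ.(λ.λ.3) (λ.λ.0)) (λ.λ.λ.2 2)) (λ.λ.λ.1)
  →1  (λ.(λ.λ.λ.λ.λ.1) (λ.λ.0)) (λ.λ.λ.2 2)
  →2  (λ.λ.λ.λ.λ.1) (λ.λ.0)

Answer: after 2 steps: (λ.λ.λ.λ.λ.1) (λ.λ.0)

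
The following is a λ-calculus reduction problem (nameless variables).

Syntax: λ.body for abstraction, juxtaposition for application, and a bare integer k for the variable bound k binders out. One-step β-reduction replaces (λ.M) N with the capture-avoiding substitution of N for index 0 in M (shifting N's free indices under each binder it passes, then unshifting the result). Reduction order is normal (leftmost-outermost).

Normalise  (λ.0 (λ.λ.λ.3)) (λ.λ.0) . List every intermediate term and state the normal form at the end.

  start: (λ.0 (λ.λ.λ.3)) (λ.λ.0)
  [1] (λ.λ.0) (λ.λ.λ.λ.λ.0)
  [2] λ.0

Answer: normal form = λ.0  (in 2 steps)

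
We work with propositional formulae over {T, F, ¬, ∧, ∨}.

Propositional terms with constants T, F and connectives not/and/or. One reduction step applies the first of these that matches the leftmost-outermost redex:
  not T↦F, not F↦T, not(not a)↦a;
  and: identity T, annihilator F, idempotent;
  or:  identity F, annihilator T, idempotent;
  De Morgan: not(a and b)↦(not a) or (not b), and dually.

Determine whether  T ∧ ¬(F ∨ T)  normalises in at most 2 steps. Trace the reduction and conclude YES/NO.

  start: T ∧ ¬(F ∨ T)
  step 1: ¬(F ∨ T)
  step 2: ¬F ∧ ¬T

Answer: NO — after 2 steps the term is ¬F ∧ ¬T, not yet normal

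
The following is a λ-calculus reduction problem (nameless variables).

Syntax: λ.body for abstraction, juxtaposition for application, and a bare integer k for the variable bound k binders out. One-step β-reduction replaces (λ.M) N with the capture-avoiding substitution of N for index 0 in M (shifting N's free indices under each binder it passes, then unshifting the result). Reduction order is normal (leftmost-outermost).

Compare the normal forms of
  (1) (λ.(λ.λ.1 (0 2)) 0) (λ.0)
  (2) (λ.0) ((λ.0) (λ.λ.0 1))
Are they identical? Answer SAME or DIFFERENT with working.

Term A:
  start: (λ.(λ.λ.1 (0 2)) 0) (λ.0)
  step 1: (λ.λ.1 (0 (λ.0))) (λ.0)
  step 2: λ.(λ.0) (0 (λ.0))
  step 3: λ.0 (λ.0)

Term B:
  start: (λ.0) ((λ.0) (λ.λ.0 1))
  step 1: (λ.0) (λ.λ.0 1)
  step 2: λ.λ.0 1

Answer: DIFFERENT — A ⇓ λ.0 (λ.0), B ⇓ λ.λ.0 1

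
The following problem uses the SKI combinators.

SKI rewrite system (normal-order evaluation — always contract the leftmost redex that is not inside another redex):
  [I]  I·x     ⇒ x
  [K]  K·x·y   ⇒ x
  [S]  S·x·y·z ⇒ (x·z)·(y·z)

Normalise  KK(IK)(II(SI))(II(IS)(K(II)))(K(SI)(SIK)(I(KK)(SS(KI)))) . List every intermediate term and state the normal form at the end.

  start: KK(IK)(II(SI))(II(IS)(K(II)))(K(SI)(SIK)(I(KK)(SS(KI))))
  →1  K(II(SI))(II(IS)(K(II)))(K(SI)(SIK)(I(KK)(SS(KI))))
  →2  II(SI)(K(SI)(SIK)(I(KK)(SS(KI))))
  →3  I(SI)(K(SI)(SIK)(I(KK)(SS(KI))))
  →4  SI(K(SI)(SIK)(I(KK)(SS(KI))))
  →5  SI(SI(I(KK)(SS(KI))))
  →6  SI(SI(KK(SS(KI))))
  →7  SI(SIK)

Answer: normal form = SI(SIK)  (in 7 steps)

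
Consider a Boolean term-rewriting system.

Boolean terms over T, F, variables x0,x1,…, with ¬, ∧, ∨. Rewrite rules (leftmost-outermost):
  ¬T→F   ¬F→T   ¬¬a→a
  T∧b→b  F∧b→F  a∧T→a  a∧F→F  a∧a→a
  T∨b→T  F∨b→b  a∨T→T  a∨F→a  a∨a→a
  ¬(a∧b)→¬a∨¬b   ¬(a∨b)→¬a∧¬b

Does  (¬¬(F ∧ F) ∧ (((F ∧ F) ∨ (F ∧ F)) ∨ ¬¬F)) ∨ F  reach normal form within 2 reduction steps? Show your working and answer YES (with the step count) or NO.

  start: (¬¬(F ∧ F) ∧ (((F ∧ F) ∨ (F ∧ F)) ∨ ¬¬F)) ∨ F
  [1] ¬¬(F ∧ F) ∧ (((F ∧ F) ∨ (F ∧ F)) ∨ ¬¬F)
  [2] (F ∧ F) ∧ (((F ∧ F) ∨ (F ∧ F)) ∨ ¬¬F)

Answer: NO — after 2 steps the term is (F ∧ F) ∧ (((F ∧ F) ∨ (F ∧ F)) ∨ ¬¬F), not yet normal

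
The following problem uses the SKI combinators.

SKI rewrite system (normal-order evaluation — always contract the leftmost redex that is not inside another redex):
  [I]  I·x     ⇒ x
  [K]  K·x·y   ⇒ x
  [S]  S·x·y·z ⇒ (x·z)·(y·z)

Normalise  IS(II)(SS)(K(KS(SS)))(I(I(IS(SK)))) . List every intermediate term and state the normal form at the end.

Answer: normal form = S(S(SK))  (in 9 steps)

Reduction:
  start: IS(II)(SS)(K(KS(SS)))(I(I(IS(SK))))
  →1  S(II)(SS)(K(KS(SS)))(I(I(IS(SK))))
  →2  II(K(KS(SS)))(SS(K(KS(SS))))(I(I(IS(SK))))
  →3  I(K(KS(SS)))(SS(K(KS(SS))))(I(I(IS(SK))))
  →4  K(KS(SS))(SS(K(KS(SS))))(I(I(IS(SK))))
  →5  KS(SS)(I(I(IS(SK))))
  →6  S(I(I(IS(SK))))
  →7  S(I(IS(SK)))
  →8  S(IS(SK))
  →9  S(S(SK))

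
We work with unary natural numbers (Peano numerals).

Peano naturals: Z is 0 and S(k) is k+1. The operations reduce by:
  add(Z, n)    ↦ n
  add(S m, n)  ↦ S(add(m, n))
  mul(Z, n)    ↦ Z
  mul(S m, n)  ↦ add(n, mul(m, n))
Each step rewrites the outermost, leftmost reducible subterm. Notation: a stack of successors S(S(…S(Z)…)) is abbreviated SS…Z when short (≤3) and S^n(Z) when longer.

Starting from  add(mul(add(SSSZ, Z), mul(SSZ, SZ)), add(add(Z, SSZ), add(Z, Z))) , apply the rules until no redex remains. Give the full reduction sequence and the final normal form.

  start: add(mul(add(SSSZ, Z), mul(SSZ, SZ)), add(add(Z, SSZ), add(Z, Z)))
  [1] add(mul(S(add(SSZ, Z)), mul(SSZ, SZ)), add(add(Z, SSZ), add(Z, Z)))
  [2] add(add(mul(SSZ, SZ), mul(add(SSZ, Z), mul(SSZ, SZ))), add(add(Z, SSZ), add(Z, Z)))
  [3] add(add(add(SZ, mul(SZ, SZ)), mul(add(SSZ, Z), mul(SSZ, SZ))), add(add(Z, SSZ), add(Z, Z)))
  [4] add(add(S(add(Z, mul(SZ, SZ))), mul(add(SSZ, Z), mul(SSZ, SZ))), add(add(Z, SSZ), add(Z, Z)))
  [5] add(S(add(add(Z, mul(SZ, SZ)), mul(add(SSZ, Z), mul(SSZ, SZ)))), add(add(Z, SSZ), add(Z, Z)))
  [6] S(add(add(add(Z, mul(SZ, SZ)), mul(add(SSZ, Z), mul(SSZ, SZ))), add(add(Z, SSZ), add(Z, Z))))
  [7] S(add(add(mul(SZ, SZ), mul(add(SSZ, Z), mul(SSZ, SZ))), add(add(Z, SSZ), add(Z, Z))))
  [8] S(add(add(add(SZ, mul(Z, SZ)), mul(add(SSZ, Z), mul(SSZ, SZ))), add(add(Z, SSZ), add(Z, Z))))
  [9] S(add(add(S(add(Z, mul(Z, SZ))), mul(add(SSZ, Z), mul(SSZ, SZ))), add(add(Z, SSZ), add(Z, Z))))
  [10] S(add(S(add(add(Z, mul(Z, SZ)), mul(add(SSZ, Z), mul(SSZ, SZ)))), add(add(Z, SSZ), add(Z, Z))))
  [11] S(S(add(add(add(Z, mul(Z, SZ)), mul(add(SSZ, Z), mul(SSZ, SZ))), add(add(Z, SSZ), add(Z, Z)))))
  [12] S(S(add(add(mul(Z, SZ), mul(add(SSZ, Z), mul(SSZ, SZ))), add(add(Z, SSZ), add(Z, Z)))))
  [13] S(S(add(add(Z, mul(add(SSZ, Z), mul(SSZ, SZ))), add(add(Z, SSZ), add(Z, Z)))))
  [14] S(S(add(mul(add(SSZ, Z), mul(SSZ, SZ)), add(add(Z, SSZ), add(Z, Z)))))
  [15] S(S(add(mul(S(add(SZ, Z)), mul(SSZ, SZ)), add(add(Z, SSZ), add(Z, Z)))))
  [16] S(S(add(add(mul(SSZ, SZ), mul(add(SZ, Z), mul(SSZ, SZ))), add(add(Z, SSZ), add(Z, Z)))))
  [17] S(S(add(add(add(SZ, mul(SZ, SZ)), mul(add(SZ, Z), mul(SSZ, SZ))), add(add(Z, SSZ), add(Z, Z)))))
  [18] S(S(add(add(S(add(Z, mul(SZ, SZ))), mul(add(SZ, Z), mul(SSZ, SZ))), add(add(Z, SSZ), add(Z, Z)))))
  [19] S(S(add(S(add(add(Z, mul(SZ, SZ)), mul(add(SZ, Z), mul(SSZ, SZ)))), add(add(Z, SSZ), add(Z, Z)))))
  [20] S(S(S(add(add(add(Z, mul(SZ, SZ)), mul(add(SZ, Z), mul(SSZ, SZ))), add(add(Z, SSZ), add(Z, Z))))))
  [21] S(S(S(add(add(mul(SZ, SZ), mul(add(SZ, Z), mul(SSZ, SZ))), add(add(Z, SSZ), add(Z, Z))))))
  [22] S(S(S(add(add(add(SZ, mul(Z, SZ)), mul(add(SZ, Z), mul(SSZ, SZ))), add(add(Z, SSZ), add(Z, Z))))))
  [23] S(S(S(add(add(S(add(Z, mul(Z, SZ))), mul(add(SZ, Z), mul(SSZ, SZ))), add(add(Z, SSZ), add(Z, Z))))))
  [24] S(S(S(add(S(add(add(Z, mul(Z, SZ)), mul(add(SZ, Z), mul(SSZ, SZ)))), add(add(Z, SSZ), add(Z, Z))))))
  [25] S(S(S(S(add(add(add(Z, mul(Z, SZ)), mul(add(SZ, Z), mul(SSZ, SZ))), add(add(Z, SSZ), add(Z, Z)))))))
  [26] S(S(S(S(add(add(mul(Z, SZ), mul(add(SZ, Z), mul(SSZ, SZ))), add(add(Z, SSZ), add(Z, Z)))))))
  [27] S(S(S(S(add(add(Z, mul(add(SZ, Z), mul(SSZ, SZ))), add(add(Z, SSZ), add(Z, Z)))))))
  [28] S(S(S(S(add(mul(add(SZ, Z), mul(SSZ, SZ)), add(add(Z, SSZ), add(Z, Z)))))))
  [29] S(S(S(S(add(mul(S(add(Z, Z)), mul(SSZ, SZ)), add(add(Z, SSZ), add(Z, Z)))))))
  [30] S(S(S(S(add(add(mul(SSZ, SZ), mul(add(Z, Z), mul(SSZ, SZ))), add(add(Z, SSZ), add(Z, Z)))))))
  [31] S(S(S(S(add(add(add(SZ, mul(SZ, SZ)), mul(add(Z, Z), mul(SSZ, SZ))), add(add(Z, SSZ), add(Z, Z)))))))
  [32] S(S(S(S(add(add(S(add(Z, mul(SZ, SZ))), mul(add(Z, Z), mul(SSZ, SZ))), add(add(Z, SSZ), add(Z, Z)))))))
  [33] S(S(S(S(add(S(add(add(Z, mul(SZ, SZ)), mul(add(Z, Z), mul(SSZ, SZ)))), add(add(Z, SSZ), add(Z, Z)))))))
  [34] S(S(S(S(S(add(add(add(Z, mul(SZ, SZ)), mul(add(Z, Z), mul(SSZ, SZ))), add(add(Z, SSZ), add(Z, Z))))))))
  [35] S(S(S(S(S(add(add(mul(SZ, SZ), mul(add(Z, Z), mul(SSZ, SZ))), add(add(Z, SSZ), add(Z, Z))))))))
  [36] S(S(S(S(S(add(add(add(SZ, mul(Z, SZ)), mul(add(Z, Z), mul(SSZ, SZ))), add(add(Z, SSZ), add(Z, Z))))))))
  [37] S(S(S(S(S(add(add(S(add(Z, mul(Z, SZ))), mul(add(Z, Z), mul(SSZ, SZ))), add(add(Z, SSZ), add(Z, Z))))))))
  [38] S(S(S(S(S(add(S(add(add(Z, mul(Z, SZ)), mul(add(Z, Z), mul(SSZ, SZ)))), add(add(Z, SSZ), add(Z, Z))))))))
  [39] S(S(S(S(S(S(add(add(add(Z, mul(Z, SZ)), mul(add(Z, Z), mul(SSZ, SZ))), add(add(Z, SSZ), add(Z, Z)))))))))
  [40] S(S(S(S(S(S(add(add(mul(Z, SZ), mul(add(Z, Z), mul(SSZ, SZ))), add(add(Z, SSZ), add(Z, Z)))))))))
  [41] S(S(S(S(S(S(add(add(Z, mul(add(Z, Z), mul(SSZ, SZ))), add(add(Z, SSZ), add(Z, Z)))))))))
  [42] S(S(S(S(S(S(add(mul(add(Z, Z), mul(SSZ, SZ)), add(add(Z, SSZ), add(Z, Z)))))))))
  [43] S(S(S(S(S(S(add(mul(Z, mul(SSZ, SZ)), add(add(Z, SSZ), add(Z, Z)))))))))
  [44] S(S(S(S(S(S(add(Z, add(add(Z, SSZ), add(Z, Z)))))))))
  [45] S(S(S(S(S(S(add(add(Z, SSZ), add(Z, Z))))))))
  [46] S(S(S(S(S(S(add(SSZ, add(Z, Z))))))))
  [47] S(S(S(S(S(S(S(add(SZ, add(Z, Z)))))))))
  [48] S(S(S(S(S(S(S(S(add(Z, add(Z, Z))))))))))
  [49] S(S(S(S(S(S(S(S(add(Z, Z)))))))))
  [50] S^8(Z)

Answer: normal form = S^8(Z)  (in 50 steps)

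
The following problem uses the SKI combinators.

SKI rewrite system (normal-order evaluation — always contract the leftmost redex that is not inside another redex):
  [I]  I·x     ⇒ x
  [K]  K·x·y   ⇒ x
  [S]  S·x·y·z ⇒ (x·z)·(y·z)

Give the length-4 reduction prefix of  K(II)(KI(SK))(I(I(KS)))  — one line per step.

Answer: after 4 steps: I(KS)

Reduction:
  start: K(II)(KI(SK))(I(I(KS)))
  →1  II(I(I(KS)))
  →2  I(I(I(KS)))
  →3  I(I(KS))
  →4  I(KS)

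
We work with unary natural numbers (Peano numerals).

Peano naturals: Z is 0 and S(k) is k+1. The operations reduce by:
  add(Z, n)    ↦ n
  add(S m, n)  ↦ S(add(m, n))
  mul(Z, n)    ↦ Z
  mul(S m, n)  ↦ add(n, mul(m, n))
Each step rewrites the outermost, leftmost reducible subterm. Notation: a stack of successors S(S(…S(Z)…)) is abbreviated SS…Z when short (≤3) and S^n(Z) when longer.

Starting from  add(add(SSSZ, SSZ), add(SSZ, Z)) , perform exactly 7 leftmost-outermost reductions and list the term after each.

Answer: after 7 steps: S(S(S(add(SSZ, add(SSZ, Z)))))

Working:
  start: add(add(SSSZ, SSZ), add(SSZ, Z))
  step 1: add(S(add(SSZ, SSZ)), add(SSZ, Z))
  step 2: S(add(add(SSZ, SSZ), add(SSZ, Z)))
  step 3: S(add(S(add(SZ, SSZ)), add(SSZ, Z)))
  step 4: S(S(add(add(SZ, SSZ), add(SSZ, Z))))
  step 5: S(S(add(S(add(Z, SSZ)), add(SSZ, Z))))
  step 6: S(S(S(add(add(Z, SSZ), add(SSZ, Z)))))
  step 7: S(S(S(add(SSZ, add(SSZ, Z)))))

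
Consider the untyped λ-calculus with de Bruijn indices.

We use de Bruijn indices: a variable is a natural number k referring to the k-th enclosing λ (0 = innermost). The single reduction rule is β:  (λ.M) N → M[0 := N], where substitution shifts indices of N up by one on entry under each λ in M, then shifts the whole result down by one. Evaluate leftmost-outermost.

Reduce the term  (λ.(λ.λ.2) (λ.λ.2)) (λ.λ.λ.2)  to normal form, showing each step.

  start: (λ.(λ.λ.2) (λ.λ.2)) (λ.λ.λ.2)
  [1] (λ.λ.λ.λ.λ.2) (λ.λ.λ.λ.λ.2)
  [2] λ.λ.λ.λ.2

Answer: normal form = λ.λ.λ.λ.2  (in 2 steps)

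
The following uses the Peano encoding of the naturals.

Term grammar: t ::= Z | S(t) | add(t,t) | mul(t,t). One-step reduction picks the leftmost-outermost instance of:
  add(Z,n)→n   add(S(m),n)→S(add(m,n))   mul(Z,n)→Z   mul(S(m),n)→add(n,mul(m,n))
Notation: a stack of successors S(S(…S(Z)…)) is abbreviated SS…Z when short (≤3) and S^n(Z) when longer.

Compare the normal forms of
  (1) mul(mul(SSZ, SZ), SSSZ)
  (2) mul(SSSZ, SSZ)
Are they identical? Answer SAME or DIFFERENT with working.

Term A:
  start: mul(mul(SSZ, SZ), SSSZ)
  [1] mul(add(SZ, mul(SZ, SZ)), SSSZ)
  [2] mul(S(add(Z, mul(SZ, SZ))), SSSZ)
  [3] add(SSSZ, mul(add(Z, mul(SZ, SZ)), SSSZ))
  [4] S(add(SSZ, mul(add(Z, mul(SZ, SZ)), SSSZ)))
  [5] S(S(add(SZ, mul(add(Z, mul(SZ, SZ)), SSSZ))))
  [6] S(S(S(add(Z, mul(add(Z, mul(SZ, SZ)), SSSZ)))))
  [7] S(S(S(mul(add(Z, mul(SZ, SZ)), SSSZ))))
  [8] S(S(S(mul(mul(SZ, SZ), SSSZ))))
  [9] S(S(S(mul(add(SZ, mul(Z, SZ)), SSSZ))))
  [10] S(S(S(mul(S(add(Z, mul(Z, SZ))), SSSZ))))
  [11] S(S(S(add(SSSZ, mul(add(Z, mul(Z, SZ)), SSSZ)))))
  [12] S(S(S(S(add(SSZ, mul(add(Z, mul(Z, SZ)), SSSZ))))))
  [13] S(S(S(S(S(add(SZ, mul(add(Z, mul(Z, SZ)), SSSZ)))))))
  [14] S(S(S(S(S(S(add(Z, mul(add(Z, mul(Z, SZ)), SSSZ))))))))
  [15] S(S(S(S(S(S(mul(add(Z, mul(Z, SZ)), SSSZ)))))))
  [16] S(S(S(S(S(S(mul(mul(Z, SZ), SSSZ)))))))
  [17] S(S(S(S(S(S(mul(Z, SSSZ)))))))
  [18] S^6(Z)

Term B:
  start: mul(SSSZ, SSZ)
  [1] add(SSZ, mul(SSZ, SSZ))
  [2] S(add(SZ, mul(SSZ, SSZ)))
  [3] S(S(add(Z, mul(SSZ, SSZ))))
  [4] S(S(mul(SSZ, SSZ)))
  [5] S(S(add(SSZ, mul(SZ, SSZ))))
  [6] S(S(S(add(SZ, mul(SZ, SSZ)))))
  [7] S(S(S(S(add(Z, mul(SZ, SSZ))))))
  [8] S(S(S(S(mul(SZ, SSZ)))))
  [9] S(S(S(S(add(SSZ, mul(Z, SSZ))))))
  [10] S(S(S(S(S(add(SZ, mul(Z, SSZ)))))))
  [11] S(S(S(S(S(S(add(Z, mul(Z, SSZ))))))))
  [12] S(S(S(S(S(S(mul(Z, SSZ)))))))
  [13] S^6(Z)

Answer: SAME — A ⇓ S^6(Z), B ⇓ S^6(Z)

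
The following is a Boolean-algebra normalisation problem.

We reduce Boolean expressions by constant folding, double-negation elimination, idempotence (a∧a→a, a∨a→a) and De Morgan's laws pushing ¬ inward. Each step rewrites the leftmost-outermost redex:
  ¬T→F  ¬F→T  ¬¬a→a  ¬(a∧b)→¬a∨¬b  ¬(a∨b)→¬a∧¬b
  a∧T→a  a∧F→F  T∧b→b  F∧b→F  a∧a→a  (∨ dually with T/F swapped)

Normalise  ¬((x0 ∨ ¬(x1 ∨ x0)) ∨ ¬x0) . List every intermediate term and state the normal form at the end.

  start: ¬((x0 ∨ ¬(x1 ∨ x0)) ∨ ¬x0)
  →1  ¬(x0 ∨ ¬(x1 ∨ x0)) ∧ ¬¬x0
  →2  (¬x0 ∧ ¬¬(x1 ∨ x0)) ∧ ¬¬x0
  →3  (¬x0 ∧ (x1 ∨ x0)) ∧ ¬¬x0
  →4  (¬x0 ∧ (x1 ∨ x0)) ∧ x0

Answer: normal form = (¬x0 ∧ (x1 ∨ x0)) ∧ x0  (in 4 steps)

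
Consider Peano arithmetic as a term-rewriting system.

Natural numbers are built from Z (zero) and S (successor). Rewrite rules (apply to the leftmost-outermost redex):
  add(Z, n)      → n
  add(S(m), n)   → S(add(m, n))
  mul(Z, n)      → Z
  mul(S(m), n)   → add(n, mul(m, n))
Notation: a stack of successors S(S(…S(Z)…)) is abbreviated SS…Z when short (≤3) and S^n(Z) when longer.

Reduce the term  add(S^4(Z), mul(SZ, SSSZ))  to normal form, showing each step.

  start: add(S^4(Z), mul(SZ, SSSZ))
  step 1: S(add(SSSZ, mul(SZ, SSSZ)))
  step 2: S(S(add(SSZ, mul(SZ, SSSZ))))
  step 3: S(S(S(add(SZ, mul(SZ, SSSZ)))))
  step 4: S(S(S(S(add(Z, mul(SZ, SSSZ))))))
  step 5: S(S(S(S(mul(SZ, SSSZ)))))
  step 6: S(S(S(S(add(SSSZ, mul(Z, SSSZ))))))
  step 7: S(S(S(S(S(add(SSZ, mul(Z, SSSZ)))))))
  step 8: S(S(S(S(S(S(add(SZ, mul(Z, SSSZ))))))))
  step 9: S(S(S(S(S(S(S(add(Z, mul(Z, SSSZ)))))))))
  step 10: S(S(S(S(S(S(S(mul(Z, SSSZ))))))))
  step 11: S^7(Z)

Answer: normal form = S^7(Z)  (in 11 steps)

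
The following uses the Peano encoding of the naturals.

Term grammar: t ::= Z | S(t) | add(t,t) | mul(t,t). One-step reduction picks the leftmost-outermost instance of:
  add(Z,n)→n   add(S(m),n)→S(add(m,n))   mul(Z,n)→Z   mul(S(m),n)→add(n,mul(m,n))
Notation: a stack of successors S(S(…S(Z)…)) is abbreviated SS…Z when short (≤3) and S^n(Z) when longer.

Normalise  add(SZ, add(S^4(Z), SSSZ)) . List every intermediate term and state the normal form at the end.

  start: add(SZ, add(S^4(Z), SSSZ))
  →1  S(add(Z, add(S^4(Z), SSSZ)))
  →2  S(add(S^4(Z), SSSZ))
  →3  S(S(add(SSSZ, SSSZ)))
  →4  S(S(S(add(SSZ, SSSZ))))
  →5  S(S(S(S(add(SZ, SSSZ)))))
  →6  S(S(S(S(S(add(Z, SSSZ))))))
  →7  S^8(Z)

Answer: normal form = S^8(Z)  (in 7 steps)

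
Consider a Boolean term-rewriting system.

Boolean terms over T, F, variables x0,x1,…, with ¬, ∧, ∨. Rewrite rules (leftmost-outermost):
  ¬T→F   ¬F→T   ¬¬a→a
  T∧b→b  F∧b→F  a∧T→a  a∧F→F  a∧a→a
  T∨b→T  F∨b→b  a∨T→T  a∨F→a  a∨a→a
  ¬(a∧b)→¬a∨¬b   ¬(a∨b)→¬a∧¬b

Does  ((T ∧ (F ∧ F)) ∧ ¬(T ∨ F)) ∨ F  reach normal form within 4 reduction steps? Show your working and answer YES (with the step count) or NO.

Answer: YES — reaches normal form F in 4 ≤ 4 steps

Working:
  start: ((T ∧ (F ∧ F)) ∧ ¬(T ∨ F)) ∨ F
  step 1: (T ∧ (F ∧ F)) ∧ ¬(T ∨ F)
  step 2: (F ∧ F) ∧ ¬(T ∨ F)
  step 3: F ∧ ¬(T ∨ F)
  step 4: F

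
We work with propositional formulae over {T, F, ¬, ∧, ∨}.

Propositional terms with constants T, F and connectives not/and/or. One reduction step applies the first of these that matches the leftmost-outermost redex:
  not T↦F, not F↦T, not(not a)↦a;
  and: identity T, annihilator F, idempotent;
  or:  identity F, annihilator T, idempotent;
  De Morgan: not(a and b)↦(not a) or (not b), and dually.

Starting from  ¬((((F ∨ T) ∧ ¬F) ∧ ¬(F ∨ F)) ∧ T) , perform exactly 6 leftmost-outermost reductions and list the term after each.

  start: ¬((((F ∨ T) ∧ ¬F) ∧ ¬(F ∨ F)) ∧ T)
  step 1: ¬(((F ∨ T) ∧ ¬F) ∧ ¬(F ∨ F)) ∨ ¬T
  step 2: (¬((F ∨ T) ∧ ¬F) ∨ ¬¬(F ∨ F)) ∨ ¬T
  step 3: ((¬(F ∨ T) ∨ ¬¬F) ∨ ¬¬(F ∨ F)) ∨ ¬T
  step 4: (((¬F ∧ ¬T) ∨ ¬¬F) ∨ ¬¬(F ∨ F)) ∨ ¬T
  step 5: (((T ∧ ¬T) ∨ ¬¬F) ∨ ¬¬(F ∨ F)) ∨ ¬T
  step 6: ((¬T ∨ ¬¬F) ∨ ¬¬(F ∨ F)) ∨ ¬T

Answer: after 6 steps: ((¬T ∨ ¬¬F) ∨ ¬¬(F ∨ F)) ∨ ¬T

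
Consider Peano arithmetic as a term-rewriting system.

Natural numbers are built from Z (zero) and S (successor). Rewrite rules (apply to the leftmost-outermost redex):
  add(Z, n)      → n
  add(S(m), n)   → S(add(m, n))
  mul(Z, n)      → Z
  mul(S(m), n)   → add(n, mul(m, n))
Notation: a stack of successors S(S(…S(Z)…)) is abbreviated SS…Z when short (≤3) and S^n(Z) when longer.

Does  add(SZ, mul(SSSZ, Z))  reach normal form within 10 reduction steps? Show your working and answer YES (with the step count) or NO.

Answer: YES — reaches normal form SZ in 9 ≤ 10 steps

Derivation:
  start: add(SZ, mul(SSSZ, Z))
  →1  S(add(Z, mul(SSSZ, Z)))
  →2  S(mul(SSSZ, Z))
  →3  S(add(Z, mul(SSZ, Z)))
  →4  S(mul(SSZ, Z))
  →5  S(add(Z, mul(SZ, Z)))
  →6  S(mul(SZ, Z))
  →7  S(add(Z, mul(Z, Z)))
  →8  S(mul(Z, Z))
  →9  SZ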